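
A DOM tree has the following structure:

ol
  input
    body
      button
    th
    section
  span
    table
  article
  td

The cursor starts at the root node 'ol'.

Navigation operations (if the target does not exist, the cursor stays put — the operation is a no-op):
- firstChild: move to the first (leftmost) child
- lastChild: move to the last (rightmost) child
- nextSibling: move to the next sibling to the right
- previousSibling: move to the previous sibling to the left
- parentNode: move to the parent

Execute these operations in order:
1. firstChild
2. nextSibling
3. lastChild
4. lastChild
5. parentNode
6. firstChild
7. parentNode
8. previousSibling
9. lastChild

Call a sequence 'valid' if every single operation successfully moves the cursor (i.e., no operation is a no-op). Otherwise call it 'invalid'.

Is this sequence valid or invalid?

After 1 (firstChild): input
After 2 (nextSibling): span
After 3 (lastChild): table
After 4 (lastChild): table (no-op, stayed)
After 5 (parentNode): span
After 6 (firstChild): table
After 7 (parentNode): span
After 8 (previousSibling): input
After 9 (lastChild): section

Answer: invalid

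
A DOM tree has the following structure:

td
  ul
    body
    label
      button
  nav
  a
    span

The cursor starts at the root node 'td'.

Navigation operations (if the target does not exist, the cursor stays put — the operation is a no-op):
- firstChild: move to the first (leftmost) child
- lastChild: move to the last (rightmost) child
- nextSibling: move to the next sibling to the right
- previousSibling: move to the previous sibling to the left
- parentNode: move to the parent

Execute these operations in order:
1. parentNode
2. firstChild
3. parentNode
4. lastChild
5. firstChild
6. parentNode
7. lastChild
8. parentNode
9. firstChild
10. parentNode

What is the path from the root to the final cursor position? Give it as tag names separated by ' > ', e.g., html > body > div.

After 1 (parentNode): td (no-op, stayed)
After 2 (firstChild): ul
After 3 (parentNode): td
After 4 (lastChild): a
After 5 (firstChild): span
After 6 (parentNode): a
After 7 (lastChild): span
After 8 (parentNode): a
After 9 (firstChild): span
After 10 (parentNode): a

Answer: td > a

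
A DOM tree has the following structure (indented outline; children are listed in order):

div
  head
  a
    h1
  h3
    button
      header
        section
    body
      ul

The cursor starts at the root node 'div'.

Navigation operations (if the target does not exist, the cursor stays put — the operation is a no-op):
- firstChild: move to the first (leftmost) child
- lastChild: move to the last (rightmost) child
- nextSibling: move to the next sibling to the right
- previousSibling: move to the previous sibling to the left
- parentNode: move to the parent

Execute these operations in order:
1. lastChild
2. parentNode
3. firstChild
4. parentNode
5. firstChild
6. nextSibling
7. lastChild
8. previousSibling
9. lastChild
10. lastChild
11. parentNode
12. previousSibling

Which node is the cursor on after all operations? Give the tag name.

Answer: head

Derivation:
After 1 (lastChild): h3
After 2 (parentNode): div
After 3 (firstChild): head
After 4 (parentNode): div
After 5 (firstChild): head
After 6 (nextSibling): a
After 7 (lastChild): h1
After 8 (previousSibling): h1 (no-op, stayed)
After 9 (lastChild): h1 (no-op, stayed)
After 10 (lastChild): h1 (no-op, stayed)
After 11 (parentNode): a
After 12 (previousSibling): head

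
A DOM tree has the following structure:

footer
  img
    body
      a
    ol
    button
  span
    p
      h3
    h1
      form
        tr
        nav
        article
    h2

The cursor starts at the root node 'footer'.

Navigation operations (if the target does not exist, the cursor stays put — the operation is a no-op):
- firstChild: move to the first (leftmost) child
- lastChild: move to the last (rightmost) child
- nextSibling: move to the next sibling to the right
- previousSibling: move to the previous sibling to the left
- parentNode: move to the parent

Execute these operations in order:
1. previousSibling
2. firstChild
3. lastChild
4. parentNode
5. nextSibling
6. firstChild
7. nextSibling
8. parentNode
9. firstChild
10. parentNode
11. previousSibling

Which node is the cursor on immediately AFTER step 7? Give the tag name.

After 1 (previousSibling): footer (no-op, stayed)
After 2 (firstChild): img
After 3 (lastChild): button
After 4 (parentNode): img
After 5 (nextSibling): span
After 6 (firstChild): p
After 7 (nextSibling): h1

Answer: h1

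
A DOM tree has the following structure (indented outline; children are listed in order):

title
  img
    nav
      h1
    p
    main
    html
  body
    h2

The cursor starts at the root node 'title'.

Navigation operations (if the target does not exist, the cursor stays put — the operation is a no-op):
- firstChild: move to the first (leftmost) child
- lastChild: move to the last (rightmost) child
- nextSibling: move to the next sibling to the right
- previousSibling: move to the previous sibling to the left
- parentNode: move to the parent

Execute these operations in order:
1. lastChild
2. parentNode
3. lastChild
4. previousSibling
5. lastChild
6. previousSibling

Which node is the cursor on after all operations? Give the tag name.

Answer: main

Derivation:
After 1 (lastChild): body
After 2 (parentNode): title
After 3 (lastChild): body
After 4 (previousSibling): img
After 5 (lastChild): html
After 6 (previousSibling): main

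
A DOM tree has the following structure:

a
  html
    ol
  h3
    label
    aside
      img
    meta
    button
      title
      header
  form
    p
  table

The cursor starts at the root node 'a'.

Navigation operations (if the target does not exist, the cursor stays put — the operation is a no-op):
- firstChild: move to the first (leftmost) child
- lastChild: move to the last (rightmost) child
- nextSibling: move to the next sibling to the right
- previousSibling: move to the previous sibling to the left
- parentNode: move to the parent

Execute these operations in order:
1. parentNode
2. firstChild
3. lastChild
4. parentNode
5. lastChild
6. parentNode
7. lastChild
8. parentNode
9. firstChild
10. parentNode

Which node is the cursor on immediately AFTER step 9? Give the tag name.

Answer: ol

Derivation:
After 1 (parentNode): a (no-op, stayed)
After 2 (firstChild): html
After 3 (lastChild): ol
After 4 (parentNode): html
After 5 (lastChild): ol
After 6 (parentNode): html
After 7 (lastChild): ol
After 8 (parentNode): html
After 9 (firstChild): ol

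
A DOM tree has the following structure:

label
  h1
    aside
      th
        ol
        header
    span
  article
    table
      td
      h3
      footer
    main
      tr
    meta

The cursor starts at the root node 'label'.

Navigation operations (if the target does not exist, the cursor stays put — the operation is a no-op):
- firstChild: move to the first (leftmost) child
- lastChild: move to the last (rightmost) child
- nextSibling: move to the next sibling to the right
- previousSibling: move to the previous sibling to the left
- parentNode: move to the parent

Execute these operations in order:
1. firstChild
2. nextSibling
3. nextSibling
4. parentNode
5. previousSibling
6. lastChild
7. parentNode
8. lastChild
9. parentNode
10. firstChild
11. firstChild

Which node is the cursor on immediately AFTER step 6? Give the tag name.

After 1 (firstChild): h1
After 2 (nextSibling): article
After 3 (nextSibling): article (no-op, stayed)
After 4 (parentNode): label
After 5 (previousSibling): label (no-op, stayed)
After 6 (lastChild): article

Answer: article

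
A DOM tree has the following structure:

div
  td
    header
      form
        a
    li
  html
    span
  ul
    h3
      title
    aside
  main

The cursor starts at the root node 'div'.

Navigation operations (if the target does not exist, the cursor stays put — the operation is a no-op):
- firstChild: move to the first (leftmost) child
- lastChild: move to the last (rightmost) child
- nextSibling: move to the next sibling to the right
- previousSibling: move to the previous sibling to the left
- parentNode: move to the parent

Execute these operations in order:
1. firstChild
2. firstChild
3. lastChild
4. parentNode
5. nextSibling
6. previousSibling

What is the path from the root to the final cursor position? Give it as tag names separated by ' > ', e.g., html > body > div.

Answer: div > td > header

Derivation:
After 1 (firstChild): td
After 2 (firstChild): header
After 3 (lastChild): form
After 4 (parentNode): header
After 5 (nextSibling): li
After 6 (previousSibling): header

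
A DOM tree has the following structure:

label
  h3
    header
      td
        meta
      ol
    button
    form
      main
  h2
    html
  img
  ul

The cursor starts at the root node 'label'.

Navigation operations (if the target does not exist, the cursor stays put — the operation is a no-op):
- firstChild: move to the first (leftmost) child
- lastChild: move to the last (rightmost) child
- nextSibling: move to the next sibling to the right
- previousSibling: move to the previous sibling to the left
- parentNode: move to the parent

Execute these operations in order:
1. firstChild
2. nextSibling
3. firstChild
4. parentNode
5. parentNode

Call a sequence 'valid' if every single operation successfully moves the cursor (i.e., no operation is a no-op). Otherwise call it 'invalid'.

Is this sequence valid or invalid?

Answer: valid

Derivation:
After 1 (firstChild): h3
After 2 (nextSibling): h2
After 3 (firstChild): html
After 4 (parentNode): h2
After 5 (parentNode): label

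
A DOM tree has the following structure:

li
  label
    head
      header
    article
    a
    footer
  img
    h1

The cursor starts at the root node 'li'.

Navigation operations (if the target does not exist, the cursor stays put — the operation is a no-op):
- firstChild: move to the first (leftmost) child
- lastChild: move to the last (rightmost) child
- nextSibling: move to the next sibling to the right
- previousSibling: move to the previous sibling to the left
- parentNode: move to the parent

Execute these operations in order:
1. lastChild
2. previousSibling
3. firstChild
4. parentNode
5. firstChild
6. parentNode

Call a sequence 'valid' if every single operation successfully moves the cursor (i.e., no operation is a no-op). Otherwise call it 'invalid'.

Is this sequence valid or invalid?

After 1 (lastChild): img
After 2 (previousSibling): label
After 3 (firstChild): head
After 4 (parentNode): label
After 5 (firstChild): head
After 6 (parentNode): label

Answer: valid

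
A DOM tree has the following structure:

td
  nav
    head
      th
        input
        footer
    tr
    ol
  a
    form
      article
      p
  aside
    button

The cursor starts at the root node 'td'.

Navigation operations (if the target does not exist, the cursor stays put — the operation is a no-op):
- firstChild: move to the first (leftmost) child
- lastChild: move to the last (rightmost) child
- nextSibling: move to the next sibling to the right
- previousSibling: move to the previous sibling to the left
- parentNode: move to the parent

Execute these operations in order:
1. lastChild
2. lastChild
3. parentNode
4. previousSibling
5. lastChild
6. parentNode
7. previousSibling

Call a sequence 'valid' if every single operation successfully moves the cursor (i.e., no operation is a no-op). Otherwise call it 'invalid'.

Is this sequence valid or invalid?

Answer: valid

Derivation:
After 1 (lastChild): aside
After 2 (lastChild): button
After 3 (parentNode): aside
After 4 (previousSibling): a
After 5 (lastChild): form
After 6 (parentNode): a
After 7 (previousSibling): nav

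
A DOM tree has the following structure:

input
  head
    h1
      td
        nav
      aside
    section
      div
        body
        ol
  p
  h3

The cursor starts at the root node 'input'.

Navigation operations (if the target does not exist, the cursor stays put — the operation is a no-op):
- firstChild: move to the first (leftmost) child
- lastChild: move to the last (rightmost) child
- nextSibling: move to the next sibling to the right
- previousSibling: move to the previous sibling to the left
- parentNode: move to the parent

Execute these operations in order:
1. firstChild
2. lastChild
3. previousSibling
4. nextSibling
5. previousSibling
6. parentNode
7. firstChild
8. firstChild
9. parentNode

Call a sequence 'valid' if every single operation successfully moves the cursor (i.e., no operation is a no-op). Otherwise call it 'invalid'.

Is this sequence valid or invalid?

Answer: valid

Derivation:
After 1 (firstChild): head
After 2 (lastChild): section
After 3 (previousSibling): h1
After 4 (nextSibling): section
After 5 (previousSibling): h1
After 6 (parentNode): head
After 7 (firstChild): h1
After 8 (firstChild): td
After 9 (parentNode): h1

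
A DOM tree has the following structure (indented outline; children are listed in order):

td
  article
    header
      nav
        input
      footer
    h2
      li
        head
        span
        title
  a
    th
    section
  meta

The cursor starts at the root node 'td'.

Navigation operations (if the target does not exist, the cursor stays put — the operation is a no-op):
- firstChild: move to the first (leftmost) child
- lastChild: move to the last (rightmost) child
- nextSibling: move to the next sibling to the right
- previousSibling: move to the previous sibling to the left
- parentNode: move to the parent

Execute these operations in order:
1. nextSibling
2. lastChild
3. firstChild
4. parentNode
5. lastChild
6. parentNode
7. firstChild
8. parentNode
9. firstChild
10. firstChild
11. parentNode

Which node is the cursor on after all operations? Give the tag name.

After 1 (nextSibling): td (no-op, stayed)
After 2 (lastChild): meta
After 3 (firstChild): meta (no-op, stayed)
After 4 (parentNode): td
After 5 (lastChild): meta
After 6 (parentNode): td
After 7 (firstChild): article
After 8 (parentNode): td
After 9 (firstChild): article
After 10 (firstChild): header
After 11 (parentNode): article

Answer: article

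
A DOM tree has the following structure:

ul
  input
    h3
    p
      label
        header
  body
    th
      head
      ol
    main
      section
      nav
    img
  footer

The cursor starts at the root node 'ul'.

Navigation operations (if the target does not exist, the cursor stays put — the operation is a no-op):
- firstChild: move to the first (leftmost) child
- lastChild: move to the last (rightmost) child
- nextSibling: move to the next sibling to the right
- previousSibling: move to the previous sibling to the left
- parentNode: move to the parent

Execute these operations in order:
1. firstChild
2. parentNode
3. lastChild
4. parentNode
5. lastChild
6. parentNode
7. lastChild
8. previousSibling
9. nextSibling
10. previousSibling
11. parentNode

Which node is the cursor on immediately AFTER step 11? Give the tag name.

After 1 (firstChild): input
After 2 (parentNode): ul
After 3 (lastChild): footer
After 4 (parentNode): ul
After 5 (lastChild): footer
After 6 (parentNode): ul
After 7 (lastChild): footer
After 8 (previousSibling): body
After 9 (nextSibling): footer
After 10 (previousSibling): body
After 11 (parentNode): ul

Answer: ul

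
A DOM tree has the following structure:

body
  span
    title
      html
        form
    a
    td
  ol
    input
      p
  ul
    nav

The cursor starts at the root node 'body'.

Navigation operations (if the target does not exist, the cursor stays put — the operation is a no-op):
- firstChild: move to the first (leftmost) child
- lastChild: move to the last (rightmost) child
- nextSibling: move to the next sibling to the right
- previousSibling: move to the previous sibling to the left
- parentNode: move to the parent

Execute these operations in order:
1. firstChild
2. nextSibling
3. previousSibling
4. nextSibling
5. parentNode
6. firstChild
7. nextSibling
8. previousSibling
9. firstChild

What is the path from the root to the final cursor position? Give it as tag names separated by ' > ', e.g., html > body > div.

After 1 (firstChild): span
After 2 (nextSibling): ol
After 3 (previousSibling): span
After 4 (nextSibling): ol
After 5 (parentNode): body
After 6 (firstChild): span
After 7 (nextSibling): ol
After 8 (previousSibling): span
After 9 (firstChild): title

Answer: body > span > title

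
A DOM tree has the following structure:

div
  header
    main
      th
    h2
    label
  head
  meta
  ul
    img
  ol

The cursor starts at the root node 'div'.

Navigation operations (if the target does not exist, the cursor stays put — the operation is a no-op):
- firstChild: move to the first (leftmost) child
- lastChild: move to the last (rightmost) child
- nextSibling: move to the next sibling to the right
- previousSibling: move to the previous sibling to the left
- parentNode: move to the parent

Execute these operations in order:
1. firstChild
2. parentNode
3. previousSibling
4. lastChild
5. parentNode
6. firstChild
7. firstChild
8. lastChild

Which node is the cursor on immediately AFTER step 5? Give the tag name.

Answer: div

Derivation:
After 1 (firstChild): header
After 2 (parentNode): div
After 3 (previousSibling): div (no-op, stayed)
After 4 (lastChild): ol
After 5 (parentNode): div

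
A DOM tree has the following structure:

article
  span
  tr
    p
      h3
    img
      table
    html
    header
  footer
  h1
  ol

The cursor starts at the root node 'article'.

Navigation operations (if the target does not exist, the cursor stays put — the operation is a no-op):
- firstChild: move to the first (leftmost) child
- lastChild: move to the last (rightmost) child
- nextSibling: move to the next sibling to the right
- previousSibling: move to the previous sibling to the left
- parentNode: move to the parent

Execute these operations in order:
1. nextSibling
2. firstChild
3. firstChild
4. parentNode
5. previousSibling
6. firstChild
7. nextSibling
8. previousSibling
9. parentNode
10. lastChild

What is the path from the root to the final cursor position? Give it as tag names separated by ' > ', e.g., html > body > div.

After 1 (nextSibling): article (no-op, stayed)
After 2 (firstChild): span
After 3 (firstChild): span (no-op, stayed)
After 4 (parentNode): article
After 5 (previousSibling): article (no-op, stayed)
After 6 (firstChild): span
After 7 (nextSibling): tr
After 8 (previousSibling): span
After 9 (parentNode): article
After 10 (lastChild): ol

Answer: article > ol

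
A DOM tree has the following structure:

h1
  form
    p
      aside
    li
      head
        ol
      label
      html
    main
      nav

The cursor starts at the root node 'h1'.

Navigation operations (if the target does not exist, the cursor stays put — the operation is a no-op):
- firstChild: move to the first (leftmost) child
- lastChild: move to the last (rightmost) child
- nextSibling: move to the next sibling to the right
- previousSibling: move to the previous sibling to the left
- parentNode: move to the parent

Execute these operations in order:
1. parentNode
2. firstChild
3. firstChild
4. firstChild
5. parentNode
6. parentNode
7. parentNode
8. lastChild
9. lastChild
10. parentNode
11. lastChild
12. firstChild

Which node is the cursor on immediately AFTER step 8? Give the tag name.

Answer: form

Derivation:
After 1 (parentNode): h1 (no-op, stayed)
After 2 (firstChild): form
After 3 (firstChild): p
After 4 (firstChild): aside
After 5 (parentNode): p
After 6 (parentNode): form
After 7 (parentNode): h1
After 8 (lastChild): form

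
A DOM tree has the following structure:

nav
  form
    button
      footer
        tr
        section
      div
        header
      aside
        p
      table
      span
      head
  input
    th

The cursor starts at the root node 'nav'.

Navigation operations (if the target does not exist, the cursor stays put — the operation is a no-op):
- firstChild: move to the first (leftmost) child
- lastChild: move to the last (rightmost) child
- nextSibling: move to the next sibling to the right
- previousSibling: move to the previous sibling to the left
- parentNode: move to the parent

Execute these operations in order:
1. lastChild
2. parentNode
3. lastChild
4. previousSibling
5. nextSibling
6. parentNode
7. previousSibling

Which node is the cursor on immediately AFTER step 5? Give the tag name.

Answer: input

Derivation:
After 1 (lastChild): input
After 2 (parentNode): nav
After 3 (lastChild): input
After 4 (previousSibling): form
After 5 (nextSibling): input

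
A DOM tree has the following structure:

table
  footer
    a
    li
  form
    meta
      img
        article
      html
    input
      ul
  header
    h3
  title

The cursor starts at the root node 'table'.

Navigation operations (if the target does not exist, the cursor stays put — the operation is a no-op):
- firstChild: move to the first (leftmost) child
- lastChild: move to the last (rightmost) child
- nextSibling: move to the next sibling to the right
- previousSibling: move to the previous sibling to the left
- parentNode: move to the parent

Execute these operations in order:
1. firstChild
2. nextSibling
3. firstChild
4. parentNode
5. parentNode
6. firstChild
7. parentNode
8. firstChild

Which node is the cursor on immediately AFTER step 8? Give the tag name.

Answer: footer

Derivation:
After 1 (firstChild): footer
After 2 (nextSibling): form
After 3 (firstChild): meta
After 4 (parentNode): form
After 5 (parentNode): table
After 6 (firstChild): footer
After 7 (parentNode): table
After 8 (firstChild): footer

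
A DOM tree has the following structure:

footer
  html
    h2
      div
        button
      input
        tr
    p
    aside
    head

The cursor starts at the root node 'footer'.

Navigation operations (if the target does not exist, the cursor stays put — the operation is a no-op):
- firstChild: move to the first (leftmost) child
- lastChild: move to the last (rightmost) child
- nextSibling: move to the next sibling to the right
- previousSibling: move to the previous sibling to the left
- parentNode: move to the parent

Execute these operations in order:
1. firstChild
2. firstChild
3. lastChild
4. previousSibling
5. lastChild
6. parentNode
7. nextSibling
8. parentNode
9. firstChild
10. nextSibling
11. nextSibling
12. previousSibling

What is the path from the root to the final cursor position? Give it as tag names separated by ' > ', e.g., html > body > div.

Answer: footer > html > h2 > div

Derivation:
After 1 (firstChild): html
After 2 (firstChild): h2
After 3 (lastChild): input
After 4 (previousSibling): div
After 5 (lastChild): button
After 6 (parentNode): div
After 7 (nextSibling): input
After 8 (parentNode): h2
After 9 (firstChild): div
After 10 (nextSibling): input
After 11 (nextSibling): input (no-op, stayed)
After 12 (previousSibling): div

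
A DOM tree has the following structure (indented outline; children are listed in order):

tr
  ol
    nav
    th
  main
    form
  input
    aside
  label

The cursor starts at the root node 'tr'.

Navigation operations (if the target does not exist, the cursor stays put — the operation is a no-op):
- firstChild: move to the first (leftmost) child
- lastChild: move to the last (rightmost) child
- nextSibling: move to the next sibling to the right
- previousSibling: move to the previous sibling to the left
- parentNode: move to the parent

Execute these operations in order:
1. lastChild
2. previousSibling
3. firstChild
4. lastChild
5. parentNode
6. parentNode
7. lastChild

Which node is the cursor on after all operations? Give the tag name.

Answer: label

Derivation:
After 1 (lastChild): label
After 2 (previousSibling): input
After 3 (firstChild): aside
After 4 (lastChild): aside (no-op, stayed)
After 5 (parentNode): input
After 6 (parentNode): tr
After 7 (lastChild): label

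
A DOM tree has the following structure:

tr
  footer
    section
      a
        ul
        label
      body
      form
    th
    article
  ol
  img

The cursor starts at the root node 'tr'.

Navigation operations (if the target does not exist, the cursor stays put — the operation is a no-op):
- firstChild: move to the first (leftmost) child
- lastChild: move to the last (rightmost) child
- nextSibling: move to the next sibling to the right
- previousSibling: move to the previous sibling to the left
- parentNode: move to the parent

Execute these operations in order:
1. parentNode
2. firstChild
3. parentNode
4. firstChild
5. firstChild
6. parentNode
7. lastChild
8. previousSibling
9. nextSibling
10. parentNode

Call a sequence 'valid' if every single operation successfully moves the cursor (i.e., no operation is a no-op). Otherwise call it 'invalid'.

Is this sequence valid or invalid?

After 1 (parentNode): tr (no-op, stayed)
After 2 (firstChild): footer
After 3 (parentNode): tr
After 4 (firstChild): footer
After 5 (firstChild): section
After 6 (parentNode): footer
After 7 (lastChild): article
After 8 (previousSibling): th
After 9 (nextSibling): article
After 10 (parentNode): footer

Answer: invalid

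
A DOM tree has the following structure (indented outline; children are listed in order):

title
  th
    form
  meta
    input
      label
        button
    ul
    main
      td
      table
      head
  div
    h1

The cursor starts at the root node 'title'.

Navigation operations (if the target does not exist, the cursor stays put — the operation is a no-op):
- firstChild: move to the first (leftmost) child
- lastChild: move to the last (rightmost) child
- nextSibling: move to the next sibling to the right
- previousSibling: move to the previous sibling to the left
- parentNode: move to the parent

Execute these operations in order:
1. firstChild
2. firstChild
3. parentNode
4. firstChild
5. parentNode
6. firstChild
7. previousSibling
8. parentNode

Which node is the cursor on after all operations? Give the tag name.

Answer: th

Derivation:
After 1 (firstChild): th
After 2 (firstChild): form
After 3 (parentNode): th
After 4 (firstChild): form
After 5 (parentNode): th
After 6 (firstChild): form
After 7 (previousSibling): form (no-op, stayed)
After 8 (parentNode): th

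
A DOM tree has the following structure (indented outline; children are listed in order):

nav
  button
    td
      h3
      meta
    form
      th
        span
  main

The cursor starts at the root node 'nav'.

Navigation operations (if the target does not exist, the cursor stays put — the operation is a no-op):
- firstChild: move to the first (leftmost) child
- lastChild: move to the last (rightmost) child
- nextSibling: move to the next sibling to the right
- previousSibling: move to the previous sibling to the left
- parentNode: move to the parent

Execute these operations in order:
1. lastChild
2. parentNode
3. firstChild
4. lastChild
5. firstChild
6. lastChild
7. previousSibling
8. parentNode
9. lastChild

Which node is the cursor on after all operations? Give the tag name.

Answer: span

Derivation:
After 1 (lastChild): main
After 2 (parentNode): nav
After 3 (firstChild): button
After 4 (lastChild): form
After 5 (firstChild): th
After 6 (lastChild): span
After 7 (previousSibling): span (no-op, stayed)
After 8 (parentNode): th
After 9 (lastChild): span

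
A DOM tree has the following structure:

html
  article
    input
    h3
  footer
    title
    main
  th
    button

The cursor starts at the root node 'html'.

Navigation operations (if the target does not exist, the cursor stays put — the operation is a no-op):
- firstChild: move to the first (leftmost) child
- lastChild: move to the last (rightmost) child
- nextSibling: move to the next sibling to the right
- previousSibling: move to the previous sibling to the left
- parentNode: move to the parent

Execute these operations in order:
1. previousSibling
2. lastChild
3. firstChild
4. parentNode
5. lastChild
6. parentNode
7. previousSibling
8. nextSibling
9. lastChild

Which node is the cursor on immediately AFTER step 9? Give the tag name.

Answer: button

Derivation:
After 1 (previousSibling): html (no-op, stayed)
After 2 (lastChild): th
After 3 (firstChild): button
After 4 (parentNode): th
After 5 (lastChild): button
After 6 (parentNode): th
After 7 (previousSibling): footer
After 8 (nextSibling): th
After 9 (lastChild): button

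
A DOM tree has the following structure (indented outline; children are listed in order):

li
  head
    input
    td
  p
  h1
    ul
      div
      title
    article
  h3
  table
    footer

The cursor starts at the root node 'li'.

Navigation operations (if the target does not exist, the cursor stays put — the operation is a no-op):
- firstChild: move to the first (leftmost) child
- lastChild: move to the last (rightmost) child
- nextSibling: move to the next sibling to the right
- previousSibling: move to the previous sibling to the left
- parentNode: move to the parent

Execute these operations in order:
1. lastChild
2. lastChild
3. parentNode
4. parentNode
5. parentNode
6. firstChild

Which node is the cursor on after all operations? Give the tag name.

Answer: head

Derivation:
After 1 (lastChild): table
After 2 (lastChild): footer
After 3 (parentNode): table
After 4 (parentNode): li
After 5 (parentNode): li (no-op, stayed)
After 6 (firstChild): head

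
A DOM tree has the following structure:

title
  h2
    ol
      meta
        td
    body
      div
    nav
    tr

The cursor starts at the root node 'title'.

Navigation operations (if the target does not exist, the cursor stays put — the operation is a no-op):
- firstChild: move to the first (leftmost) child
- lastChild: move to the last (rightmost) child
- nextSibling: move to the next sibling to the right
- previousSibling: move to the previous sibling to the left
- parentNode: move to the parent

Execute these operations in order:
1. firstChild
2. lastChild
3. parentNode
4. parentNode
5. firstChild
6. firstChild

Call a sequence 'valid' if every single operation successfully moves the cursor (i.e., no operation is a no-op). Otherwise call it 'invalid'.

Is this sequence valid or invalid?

Answer: valid

Derivation:
After 1 (firstChild): h2
After 2 (lastChild): tr
After 3 (parentNode): h2
After 4 (parentNode): title
After 5 (firstChild): h2
After 6 (firstChild): ol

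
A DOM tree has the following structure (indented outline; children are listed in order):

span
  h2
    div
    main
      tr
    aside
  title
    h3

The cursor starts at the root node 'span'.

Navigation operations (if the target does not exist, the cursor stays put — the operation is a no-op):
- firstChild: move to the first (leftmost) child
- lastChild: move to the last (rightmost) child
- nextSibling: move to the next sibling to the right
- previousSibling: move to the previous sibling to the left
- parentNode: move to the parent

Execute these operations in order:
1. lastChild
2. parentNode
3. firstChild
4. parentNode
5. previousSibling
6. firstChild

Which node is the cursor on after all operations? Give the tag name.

After 1 (lastChild): title
After 2 (parentNode): span
After 3 (firstChild): h2
After 4 (parentNode): span
After 5 (previousSibling): span (no-op, stayed)
After 6 (firstChild): h2

Answer: h2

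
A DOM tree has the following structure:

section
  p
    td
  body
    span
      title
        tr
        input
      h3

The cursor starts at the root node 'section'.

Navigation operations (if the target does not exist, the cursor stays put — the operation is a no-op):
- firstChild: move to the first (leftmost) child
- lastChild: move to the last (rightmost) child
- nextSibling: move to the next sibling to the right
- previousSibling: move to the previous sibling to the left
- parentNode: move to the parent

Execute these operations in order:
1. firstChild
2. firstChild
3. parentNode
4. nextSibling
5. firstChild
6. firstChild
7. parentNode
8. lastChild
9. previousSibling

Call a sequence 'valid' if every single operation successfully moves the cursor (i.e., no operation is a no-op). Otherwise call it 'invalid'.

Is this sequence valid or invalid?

After 1 (firstChild): p
After 2 (firstChild): td
After 3 (parentNode): p
After 4 (nextSibling): body
After 5 (firstChild): span
After 6 (firstChild): title
After 7 (parentNode): span
After 8 (lastChild): h3
After 9 (previousSibling): title

Answer: valid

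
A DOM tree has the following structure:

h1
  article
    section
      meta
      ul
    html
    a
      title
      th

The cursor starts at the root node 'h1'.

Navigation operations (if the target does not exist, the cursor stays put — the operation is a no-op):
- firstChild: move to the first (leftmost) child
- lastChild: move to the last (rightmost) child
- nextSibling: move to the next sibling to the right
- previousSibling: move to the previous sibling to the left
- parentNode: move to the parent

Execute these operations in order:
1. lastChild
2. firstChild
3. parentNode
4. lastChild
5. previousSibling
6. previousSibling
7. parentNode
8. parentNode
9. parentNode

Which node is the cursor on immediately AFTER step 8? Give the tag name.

Answer: h1

Derivation:
After 1 (lastChild): article
After 2 (firstChild): section
After 3 (parentNode): article
After 4 (lastChild): a
After 5 (previousSibling): html
After 6 (previousSibling): section
After 7 (parentNode): article
After 8 (parentNode): h1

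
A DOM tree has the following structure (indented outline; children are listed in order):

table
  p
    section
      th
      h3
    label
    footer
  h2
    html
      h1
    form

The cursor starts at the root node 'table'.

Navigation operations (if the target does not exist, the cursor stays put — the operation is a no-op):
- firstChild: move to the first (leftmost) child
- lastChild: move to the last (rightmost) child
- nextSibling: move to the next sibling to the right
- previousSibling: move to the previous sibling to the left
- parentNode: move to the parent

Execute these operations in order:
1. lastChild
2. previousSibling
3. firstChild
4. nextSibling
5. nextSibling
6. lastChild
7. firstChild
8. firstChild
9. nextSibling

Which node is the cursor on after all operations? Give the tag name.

After 1 (lastChild): h2
After 2 (previousSibling): p
After 3 (firstChild): section
After 4 (nextSibling): label
After 5 (nextSibling): footer
After 6 (lastChild): footer (no-op, stayed)
After 7 (firstChild): footer (no-op, stayed)
After 8 (firstChild): footer (no-op, stayed)
After 9 (nextSibling): footer (no-op, stayed)

Answer: footer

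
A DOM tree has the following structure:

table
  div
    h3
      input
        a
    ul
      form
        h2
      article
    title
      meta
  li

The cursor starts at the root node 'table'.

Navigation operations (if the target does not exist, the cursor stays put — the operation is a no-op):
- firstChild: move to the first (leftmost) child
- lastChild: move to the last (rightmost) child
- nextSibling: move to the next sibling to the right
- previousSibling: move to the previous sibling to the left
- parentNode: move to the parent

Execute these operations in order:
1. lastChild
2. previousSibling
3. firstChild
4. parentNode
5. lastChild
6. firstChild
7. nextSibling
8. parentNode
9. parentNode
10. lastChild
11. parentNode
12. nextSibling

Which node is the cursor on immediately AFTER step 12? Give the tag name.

Answer: li

Derivation:
After 1 (lastChild): li
After 2 (previousSibling): div
After 3 (firstChild): h3
After 4 (parentNode): div
After 5 (lastChild): title
After 6 (firstChild): meta
After 7 (nextSibling): meta (no-op, stayed)
After 8 (parentNode): title
After 9 (parentNode): div
After 10 (lastChild): title
After 11 (parentNode): div
After 12 (nextSibling): li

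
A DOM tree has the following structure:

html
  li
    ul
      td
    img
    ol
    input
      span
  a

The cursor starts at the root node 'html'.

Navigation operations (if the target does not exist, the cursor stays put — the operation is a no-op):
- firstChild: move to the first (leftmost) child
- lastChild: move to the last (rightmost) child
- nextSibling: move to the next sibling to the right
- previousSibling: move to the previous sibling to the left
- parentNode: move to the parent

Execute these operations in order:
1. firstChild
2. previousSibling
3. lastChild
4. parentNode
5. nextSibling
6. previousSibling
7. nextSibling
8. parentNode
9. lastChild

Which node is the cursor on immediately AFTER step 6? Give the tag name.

Answer: li

Derivation:
After 1 (firstChild): li
After 2 (previousSibling): li (no-op, stayed)
After 3 (lastChild): input
After 4 (parentNode): li
After 5 (nextSibling): a
After 6 (previousSibling): li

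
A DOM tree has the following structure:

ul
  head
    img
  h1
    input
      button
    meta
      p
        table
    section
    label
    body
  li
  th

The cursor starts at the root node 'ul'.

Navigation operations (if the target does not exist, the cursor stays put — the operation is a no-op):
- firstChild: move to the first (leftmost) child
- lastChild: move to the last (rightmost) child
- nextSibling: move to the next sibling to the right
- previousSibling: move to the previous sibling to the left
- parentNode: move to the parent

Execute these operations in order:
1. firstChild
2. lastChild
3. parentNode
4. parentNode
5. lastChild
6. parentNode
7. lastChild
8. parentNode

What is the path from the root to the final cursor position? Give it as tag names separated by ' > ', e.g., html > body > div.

After 1 (firstChild): head
After 2 (lastChild): img
After 3 (parentNode): head
After 4 (parentNode): ul
After 5 (lastChild): th
After 6 (parentNode): ul
After 7 (lastChild): th
After 8 (parentNode): ul

Answer: ul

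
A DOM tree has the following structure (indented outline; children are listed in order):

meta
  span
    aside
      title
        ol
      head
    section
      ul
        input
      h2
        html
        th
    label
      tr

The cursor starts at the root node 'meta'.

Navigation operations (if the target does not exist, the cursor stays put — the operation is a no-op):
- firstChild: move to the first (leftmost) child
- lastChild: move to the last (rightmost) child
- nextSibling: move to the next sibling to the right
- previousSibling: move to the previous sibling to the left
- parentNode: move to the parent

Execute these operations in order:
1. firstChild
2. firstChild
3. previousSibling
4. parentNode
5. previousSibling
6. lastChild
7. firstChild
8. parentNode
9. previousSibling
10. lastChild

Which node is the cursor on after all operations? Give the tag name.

Answer: h2

Derivation:
After 1 (firstChild): span
After 2 (firstChild): aside
After 3 (previousSibling): aside (no-op, stayed)
After 4 (parentNode): span
After 5 (previousSibling): span (no-op, stayed)
After 6 (lastChild): label
After 7 (firstChild): tr
After 8 (parentNode): label
After 9 (previousSibling): section
After 10 (lastChild): h2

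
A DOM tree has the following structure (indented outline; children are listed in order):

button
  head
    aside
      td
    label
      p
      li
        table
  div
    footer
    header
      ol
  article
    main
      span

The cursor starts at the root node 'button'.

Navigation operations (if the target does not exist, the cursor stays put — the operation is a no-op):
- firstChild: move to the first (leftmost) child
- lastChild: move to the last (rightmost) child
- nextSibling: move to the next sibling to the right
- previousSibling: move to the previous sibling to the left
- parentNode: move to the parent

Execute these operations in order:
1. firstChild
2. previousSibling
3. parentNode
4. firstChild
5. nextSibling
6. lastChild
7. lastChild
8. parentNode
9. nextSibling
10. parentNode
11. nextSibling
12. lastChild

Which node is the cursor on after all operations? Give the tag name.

After 1 (firstChild): head
After 2 (previousSibling): head (no-op, stayed)
After 3 (parentNode): button
After 4 (firstChild): head
After 5 (nextSibling): div
After 6 (lastChild): header
After 7 (lastChild): ol
After 8 (parentNode): header
After 9 (nextSibling): header (no-op, stayed)
After 10 (parentNode): div
After 11 (nextSibling): article
After 12 (lastChild): main

Answer: main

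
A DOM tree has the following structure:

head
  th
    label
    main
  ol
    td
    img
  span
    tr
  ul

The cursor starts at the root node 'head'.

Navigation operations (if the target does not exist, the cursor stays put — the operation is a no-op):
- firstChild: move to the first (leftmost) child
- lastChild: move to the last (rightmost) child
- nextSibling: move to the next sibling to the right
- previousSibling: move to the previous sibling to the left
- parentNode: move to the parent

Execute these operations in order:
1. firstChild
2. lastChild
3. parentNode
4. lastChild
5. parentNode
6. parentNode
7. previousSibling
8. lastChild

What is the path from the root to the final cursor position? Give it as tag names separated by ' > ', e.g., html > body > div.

After 1 (firstChild): th
After 2 (lastChild): main
After 3 (parentNode): th
After 4 (lastChild): main
After 5 (parentNode): th
After 6 (parentNode): head
After 7 (previousSibling): head (no-op, stayed)
After 8 (lastChild): ul

Answer: head > ul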